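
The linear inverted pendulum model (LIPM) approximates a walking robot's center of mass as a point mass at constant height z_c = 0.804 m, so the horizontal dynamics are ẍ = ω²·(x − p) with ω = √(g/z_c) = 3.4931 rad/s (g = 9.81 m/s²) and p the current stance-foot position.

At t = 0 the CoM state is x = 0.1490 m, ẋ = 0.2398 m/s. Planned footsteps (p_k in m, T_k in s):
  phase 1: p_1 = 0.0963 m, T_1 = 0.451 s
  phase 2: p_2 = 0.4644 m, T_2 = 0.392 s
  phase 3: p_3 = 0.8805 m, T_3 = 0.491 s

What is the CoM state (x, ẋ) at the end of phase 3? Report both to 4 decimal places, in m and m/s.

x = 2.0642, ẋ = 4.4556

phase 1: p=0.0963, T=0.451, ωT=1.575388, cosh=2.519772, sinh=2.312845; start (x,ẋ)=(0.149000, 0.239800) → end (x,ẋ)=(0.387868, 1.030005)
phase 2: p=0.4644, T=0.392, ωT=1.369295, cosh=2.093432, sinh=1.839146; start (x,ẋ)=(0.387868, 1.030005) → end (x,ẋ)=(0.846491, 1.664578)
phase 3: p=0.8805, T=0.491, ωT=1.715112, cosh=2.868621, sinh=2.688677; start (x,ẋ)=(0.846491, 1.664578) → end (x,ẋ)=(2.064185, 4.455638)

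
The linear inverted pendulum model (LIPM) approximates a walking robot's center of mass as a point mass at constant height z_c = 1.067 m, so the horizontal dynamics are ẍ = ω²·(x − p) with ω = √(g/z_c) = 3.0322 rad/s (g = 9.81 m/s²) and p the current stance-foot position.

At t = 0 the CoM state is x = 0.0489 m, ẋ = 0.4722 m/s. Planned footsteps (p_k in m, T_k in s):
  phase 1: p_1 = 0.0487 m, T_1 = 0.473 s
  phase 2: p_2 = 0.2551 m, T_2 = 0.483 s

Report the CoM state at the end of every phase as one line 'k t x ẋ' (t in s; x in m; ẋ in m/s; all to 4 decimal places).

1 0.4730 0.3573 1.0482
2 0.9560 1.1958 3.0230

phase 1: p=0.0487, T=0.473, ωT=1.434231, cosh=2.217357, sinh=1.979058; start (x,ẋ)=(0.048900, 0.472200) → end (x,ẋ)=(0.357339, 1.048236)
phase 2: p=0.2551, T=0.483, ωT=1.464553, cosh=2.278394, sinh=2.047213; start (x,ẋ)=(0.357339, 1.048236) → end (x,ẋ)=(1.195766, 3.022952)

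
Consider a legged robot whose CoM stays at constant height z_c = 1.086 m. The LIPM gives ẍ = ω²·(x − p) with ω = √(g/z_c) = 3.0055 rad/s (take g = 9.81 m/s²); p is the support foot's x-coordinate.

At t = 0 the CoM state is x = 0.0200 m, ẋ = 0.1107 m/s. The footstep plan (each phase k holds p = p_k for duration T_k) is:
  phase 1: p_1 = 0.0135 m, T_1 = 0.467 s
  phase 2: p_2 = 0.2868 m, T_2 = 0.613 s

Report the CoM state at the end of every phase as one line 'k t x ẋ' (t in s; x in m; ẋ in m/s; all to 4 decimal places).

phase 1: p=0.0135, T=0.467, ωT=1.403568, cosh=2.157708, sinh=1.911989; start (x,ẋ)=(0.020000, 0.110700) → end (x,ẋ)=(0.097948, 0.276210)
phase 2: p=0.2868, T=0.613, ωT=1.842372, cosh=3.234965, sinh=3.076523; start (x,ẋ)=(0.097948, 0.276210) → end (x,ẋ)=(-0.041391, -0.852684)

1 0.4670 0.0979 0.2762
2 1.0800 -0.0414 -0.8527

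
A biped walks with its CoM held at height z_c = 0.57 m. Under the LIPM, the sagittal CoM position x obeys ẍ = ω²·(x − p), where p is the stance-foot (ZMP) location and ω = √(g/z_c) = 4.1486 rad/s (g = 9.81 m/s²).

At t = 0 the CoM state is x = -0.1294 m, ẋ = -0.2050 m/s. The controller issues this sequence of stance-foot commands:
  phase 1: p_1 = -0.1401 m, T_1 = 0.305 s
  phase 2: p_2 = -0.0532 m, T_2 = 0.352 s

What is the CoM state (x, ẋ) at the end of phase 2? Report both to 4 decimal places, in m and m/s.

phase 1: p=-0.1401, T=0.305, ωT=1.265323, cosh=1.913193, sinh=1.631045; start (x,ẋ)=(-0.129400, -0.205000) → end (x,ẋ)=(-0.200226, -0.319802)
phase 2: p=-0.0532, T=0.352, ωT=1.460307, cosh=2.269724, sinh=2.037559; start (x,ẋ)=(-0.200226, -0.319802) → end (x,ẋ)=(-0.543977, -1.968674)

x = -0.5440, ẋ = -1.9687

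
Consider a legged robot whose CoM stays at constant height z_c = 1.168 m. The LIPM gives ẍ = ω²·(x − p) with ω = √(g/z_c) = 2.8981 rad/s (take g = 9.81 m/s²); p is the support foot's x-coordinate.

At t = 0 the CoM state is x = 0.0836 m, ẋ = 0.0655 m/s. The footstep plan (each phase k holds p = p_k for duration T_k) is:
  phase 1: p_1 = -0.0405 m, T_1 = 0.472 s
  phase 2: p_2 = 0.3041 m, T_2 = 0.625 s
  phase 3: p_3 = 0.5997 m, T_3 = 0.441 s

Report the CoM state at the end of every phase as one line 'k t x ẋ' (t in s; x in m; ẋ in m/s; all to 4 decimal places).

phase 1: p=-0.0405, T=0.472, ωT=1.367903, cosh=2.090874, sinh=1.836234; start (x,ẋ)=(0.083600, 0.065500) → end (x,ẋ)=(0.260478, 0.797361)
phase 2: p=0.3041, T=0.625, ωT=1.811312, cosh=3.140956, sinh=2.977517; start (x,ẋ)=(0.260478, 0.797361) → end (x,ẋ)=(0.986297, 2.128059)
phase 3: p=0.5997, T=0.441, ωT=1.278062, cosh=1.934127, sinh=1.655550; start (x,ẋ)=(0.986297, 2.128059) → end (x,ẋ)=(2.563089, 5.970809)

1 0.4720 0.2605 0.7974
2 1.0970 0.9863 2.1281
3 1.5380 2.5631 5.9708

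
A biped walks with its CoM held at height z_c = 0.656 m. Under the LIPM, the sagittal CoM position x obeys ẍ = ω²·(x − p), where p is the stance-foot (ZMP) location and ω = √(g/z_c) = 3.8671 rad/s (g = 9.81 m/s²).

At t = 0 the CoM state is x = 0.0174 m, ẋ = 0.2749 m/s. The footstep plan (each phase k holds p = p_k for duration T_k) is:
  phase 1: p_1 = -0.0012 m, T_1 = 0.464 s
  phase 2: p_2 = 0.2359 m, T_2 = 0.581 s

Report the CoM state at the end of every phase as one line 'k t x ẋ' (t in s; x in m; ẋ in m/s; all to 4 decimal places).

1 0.4640 0.2642 1.0600
2 1.0450 1.6529 5.5801

phase 1: p=-0.0012, T=0.464, ωT=1.794334, cosh=3.090854, sinh=2.924616; start (x,ẋ)=(0.017400, 0.274900) → end (x,ẋ)=(0.264192, 1.060038)
phase 2: p=0.2359, T=0.581, ωT=2.246785, cosh=4.781511, sinh=4.675772; start (x,ẋ)=(0.264192, 1.060038) → end (x,ẋ)=(1.652885, 5.580141)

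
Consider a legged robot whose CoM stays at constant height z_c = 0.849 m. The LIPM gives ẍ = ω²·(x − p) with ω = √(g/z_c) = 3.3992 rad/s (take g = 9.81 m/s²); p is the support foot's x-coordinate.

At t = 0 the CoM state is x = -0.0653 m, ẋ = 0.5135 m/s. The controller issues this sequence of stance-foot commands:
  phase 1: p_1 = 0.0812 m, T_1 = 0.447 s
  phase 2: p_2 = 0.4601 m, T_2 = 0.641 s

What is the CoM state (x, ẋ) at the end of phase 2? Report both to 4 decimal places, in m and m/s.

x = -1.1469, ẋ = -5.2918

phase 1: p=0.0812, T=0.447, ωT=1.519442, cosh=2.394255, sinh=2.175421; start (x,ẋ)=(-0.065300, 0.513500) → end (x,ẋ)=(0.059072, 0.146128)
phase 2: p=0.4601, T=0.641, ωT=2.178887, cosh=4.474817, sinh=4.361650; start (x,ẋ)=(0.059072, 0.146128) → end (x,ẋ)=(-1.146927, -5.291802)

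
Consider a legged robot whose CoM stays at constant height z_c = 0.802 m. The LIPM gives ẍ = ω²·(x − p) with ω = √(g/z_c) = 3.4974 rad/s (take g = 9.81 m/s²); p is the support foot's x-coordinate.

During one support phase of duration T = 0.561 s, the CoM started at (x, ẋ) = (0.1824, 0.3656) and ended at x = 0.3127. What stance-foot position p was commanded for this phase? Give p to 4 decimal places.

ωT = 3.4974·0.561 = 1.962041; cosh(ωT) = 3.627203, sinh(ωT) = 3.486632
x(T) = p + (x₀−p)·cosh(ωT) + (ẋ₀/ω)·sinh(ωT) ⇒ p·(1 − cosh) = x(T) − x₀·cosh − (ẋ₀/ω)·sinh
numerator   = 0.3127 − (0.1824)·3.627203 − (0.3656/3.4974)·3.486632 = -0.713376
denominator = 1 − 3.627203 = -2.627203
p = -0.713376 / -2.627203 = 0.2715

p = 0.2715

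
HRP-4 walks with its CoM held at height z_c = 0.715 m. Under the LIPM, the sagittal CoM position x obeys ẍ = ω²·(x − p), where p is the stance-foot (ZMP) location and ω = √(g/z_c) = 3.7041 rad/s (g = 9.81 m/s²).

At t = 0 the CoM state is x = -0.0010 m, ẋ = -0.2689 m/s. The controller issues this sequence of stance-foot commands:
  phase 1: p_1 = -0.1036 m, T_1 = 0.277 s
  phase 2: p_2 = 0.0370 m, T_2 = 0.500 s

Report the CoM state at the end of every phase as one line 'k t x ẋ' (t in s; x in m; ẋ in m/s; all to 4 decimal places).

phase 1: p=-0.1036, T=0.277, ωT=1.026036, cosh=1.574204, sinh=1.215779; start (x,ẋ)=(-0.001000, -0.268900) → end (x,ẋ)=(-0.030346, 0.038742)
phase 2: p=0.0370, T=0.500, ωT=1.852050, cosh=3.264893, sinh=3.107978; start (x,ẋ)=(-0.030346, 0.038742) → end (x,ẋ)=(-0.150372, -0.648821)

1 0.2770 -0.0303 0.0387
2 0.7770 -0.1504 -0.6488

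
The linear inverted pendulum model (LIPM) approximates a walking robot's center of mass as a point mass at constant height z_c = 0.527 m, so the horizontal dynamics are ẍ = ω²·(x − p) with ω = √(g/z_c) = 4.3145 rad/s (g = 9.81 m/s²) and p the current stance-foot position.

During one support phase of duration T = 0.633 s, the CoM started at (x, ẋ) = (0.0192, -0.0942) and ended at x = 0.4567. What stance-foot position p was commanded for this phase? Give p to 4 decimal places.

ωT = 4.3145·0.633 = 2.731078; cosh(ωT) = 7.707291, sinh(ωT) = 7.642142
x(T) = p + (x₀−p)·cosh(ωT) + (ẋ₀/ω)·sinh(ωT) ⇒ p·(1 − cosh) = x(T) − x₀·cosh − (ẋ₀/ω)·sinh
numerator   = 0.4567 − (0.0192)·7.707291 − (-0.0942/4.3145)·7.642142 = 0.475574
denominator = 1 − 7.707291 = -6.707291
p = 0.475574 / -6.707291 = -0.0709

p = -0.0709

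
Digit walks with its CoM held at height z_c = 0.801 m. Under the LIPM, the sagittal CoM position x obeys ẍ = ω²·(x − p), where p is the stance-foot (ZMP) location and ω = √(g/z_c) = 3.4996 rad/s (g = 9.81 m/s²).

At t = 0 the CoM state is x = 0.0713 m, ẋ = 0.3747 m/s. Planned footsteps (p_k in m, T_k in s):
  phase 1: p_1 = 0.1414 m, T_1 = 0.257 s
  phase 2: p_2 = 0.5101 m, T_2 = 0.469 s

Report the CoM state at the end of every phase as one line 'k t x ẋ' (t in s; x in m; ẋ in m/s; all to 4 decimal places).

1 0.2570 0.1508 0.2851
2 0.7260 -0.2497 -2.3600

phase 1: p=0.1414, T=0.257, ωT=0.899397, cosh=1.432468, sinh=1.025653; start (x,ẋ)=(0.071300, 0.374700) → end (x,ẋ)=(0.150800, 0.285130)
phase 2: p=0.5101, T=0.469, ωT=1.641312, cosh=2.677833, sinh=2.484107; start (x,ẋ)=(0.150800, 0.285130) → end (x,ẋ)=(-0.249652, -2.360000)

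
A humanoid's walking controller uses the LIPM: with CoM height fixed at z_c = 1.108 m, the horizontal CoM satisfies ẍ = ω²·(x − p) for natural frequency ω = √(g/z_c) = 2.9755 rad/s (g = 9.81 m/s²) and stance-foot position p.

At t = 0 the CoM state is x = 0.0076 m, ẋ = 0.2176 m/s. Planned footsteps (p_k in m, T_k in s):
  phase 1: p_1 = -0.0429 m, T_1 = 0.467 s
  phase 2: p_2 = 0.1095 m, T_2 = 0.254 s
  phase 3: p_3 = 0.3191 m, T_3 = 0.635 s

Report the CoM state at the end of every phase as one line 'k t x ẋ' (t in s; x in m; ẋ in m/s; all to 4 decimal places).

1 0.4670 0.2023 0.7465
2 0.7210 0.4383 1.1993
3 1.3560 2.0254 5.2047

phase 1: p=-0.0429, T=0.467, ωT=1.389558, cosh=2.131132, sinh=1.881946; start (x,ẋ)=(0.007600, 0.217600) → end (x,ẋ)=(0.202350, 0.746521)
phase 2: p=0.1095, T=0.254, ωT=0.755777, cosh=1.299455, sinh=0.829810; start (x,ẋ)=(0.202350, 0.746521) → end (x,ẋ)=(0.438345, 1.199326)
phase 3: p=0.3191, T=0.635, ωT=1.889442, cosh=3.383418, sinh=3.232262; start (x,ẋ)=(0.438345, 1.199326) → end (x,ẋ)=(2.025373, 5.204668)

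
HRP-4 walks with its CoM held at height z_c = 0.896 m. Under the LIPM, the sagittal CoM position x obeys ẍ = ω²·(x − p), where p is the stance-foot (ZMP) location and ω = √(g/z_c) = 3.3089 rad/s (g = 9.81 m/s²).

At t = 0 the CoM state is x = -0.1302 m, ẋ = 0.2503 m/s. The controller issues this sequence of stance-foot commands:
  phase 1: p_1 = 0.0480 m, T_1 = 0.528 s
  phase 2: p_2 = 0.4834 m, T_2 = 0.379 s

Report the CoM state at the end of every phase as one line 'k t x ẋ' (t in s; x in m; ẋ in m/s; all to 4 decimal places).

phase 1: p=0.0480, T=0.528, ωT=1.747099, cosh=2.956106, sinh=2.781828; start (x,ẋ)=(-0.130200, 0.250300) → end (x,ẋ)=(-0.268348, -0.900380)
phase 2: p=0.4834, T=0.379, ωT=1.254073, cosh=1.894964, sinh=1.609624; start (x,ẋ)=(-0.268348, -0.900380) → end (x,ẋ)=(-1.379129, -5.710063)

1 0.5280 -0.2683 -0.9004
2 0.9070 -1.3791 -5.7101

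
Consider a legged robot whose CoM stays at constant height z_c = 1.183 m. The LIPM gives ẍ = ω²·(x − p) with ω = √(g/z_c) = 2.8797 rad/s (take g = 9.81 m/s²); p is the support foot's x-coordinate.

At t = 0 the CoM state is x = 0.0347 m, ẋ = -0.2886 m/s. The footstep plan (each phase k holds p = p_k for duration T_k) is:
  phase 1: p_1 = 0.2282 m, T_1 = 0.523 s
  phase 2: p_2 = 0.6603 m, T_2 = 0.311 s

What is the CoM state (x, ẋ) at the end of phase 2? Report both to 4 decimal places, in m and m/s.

phase 1: p=0.2282, T=0.523, ωT=1.506083, cosh=2.365406, sinh=2.143629; start (x,ẋ)=(0.034700, -0.288600) → end (x,ẋ)=(-0.444338, -1.877133)
phase 2: p=0.6603, T=0.311, ωT=0.895587, cosh=1.428570, sinh=1.020202; start (x,ẋ)=(-0.444338, -1.877133) → end (x,ẋ)=(-1.582772, -5.926905)

x = -1.5828, ẋ = -5.9269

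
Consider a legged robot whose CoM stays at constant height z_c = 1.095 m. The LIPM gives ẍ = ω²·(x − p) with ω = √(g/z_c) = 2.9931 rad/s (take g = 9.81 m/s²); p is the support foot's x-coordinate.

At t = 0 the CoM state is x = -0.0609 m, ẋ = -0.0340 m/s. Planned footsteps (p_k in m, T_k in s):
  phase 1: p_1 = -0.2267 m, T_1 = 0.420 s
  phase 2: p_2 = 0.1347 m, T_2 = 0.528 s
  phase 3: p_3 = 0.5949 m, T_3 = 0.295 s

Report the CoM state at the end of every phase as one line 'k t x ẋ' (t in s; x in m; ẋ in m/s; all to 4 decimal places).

1 0.4200 0.0699 0.7370
2 0.9480 0.5434 1.4150
3 1.2430 0.9958 1.8489

phase 1: p=-0.2267, T=0.420, ωT=1.257102, cosh=1.899848, sinh=1.615371; start (x,ẋ)=(-0.060900, -0.034000) → end (x,ẋ)=(0.069945, 0.737043)
phase 2: p=0.1347, T=0.528, ωT=1.580357, cosh=2.531295, sinh=2.325393; start (x,ẋ)=(0.069945, 0.737043) → end (x,ẋ)=(0.543408, 1.414970)
phase 3: p=0.5949, T=0.295, ωT=0.882964, cosh=1.415806, sinh=1.002251; start (x,ẋ)=(0.543408, 1.414970) → end (x,ẋ)=(0.995806, 1.848856)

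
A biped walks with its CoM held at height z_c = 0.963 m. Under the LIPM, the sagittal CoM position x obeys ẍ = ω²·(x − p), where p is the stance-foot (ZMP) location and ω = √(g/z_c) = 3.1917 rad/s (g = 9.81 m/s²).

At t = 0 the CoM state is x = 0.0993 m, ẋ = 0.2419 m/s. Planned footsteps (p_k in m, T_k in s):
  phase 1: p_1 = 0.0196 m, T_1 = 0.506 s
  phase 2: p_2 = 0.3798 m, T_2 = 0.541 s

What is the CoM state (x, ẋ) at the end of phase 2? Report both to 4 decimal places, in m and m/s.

phase 1: p=0.0196, T=0.506, ωT=1.615000, cosh=2.613390, sinh=2.414499; start (x,ẋ)=(0.099300, 0.241900) → end (x,ẋ)=(0.410883, 1.246376)
phase 2: p=0.3798, T=0.541, ωT=1.726710, cosh=2.899997, sinh=2.722128; start (x,ẋ)=(0.410883, 1.246376) → end (x,ẋ)=(1.532946, 3.884540)

x = 1.5329, ẋ = 3.8845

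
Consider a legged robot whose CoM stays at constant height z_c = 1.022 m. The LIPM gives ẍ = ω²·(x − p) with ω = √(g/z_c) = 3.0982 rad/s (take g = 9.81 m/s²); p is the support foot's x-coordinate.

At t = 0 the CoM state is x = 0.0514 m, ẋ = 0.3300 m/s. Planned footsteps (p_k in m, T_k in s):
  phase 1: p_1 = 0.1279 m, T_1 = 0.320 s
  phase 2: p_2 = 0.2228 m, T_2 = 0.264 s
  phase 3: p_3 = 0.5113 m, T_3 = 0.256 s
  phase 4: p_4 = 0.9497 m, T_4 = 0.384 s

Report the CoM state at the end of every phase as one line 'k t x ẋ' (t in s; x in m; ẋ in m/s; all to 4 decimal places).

1 0.3200 0.1344 0.2305
2 0.5840 0.1710 0.0621
3 0.8400 0.0759 -0.8440
4 1.2240 -1.0252 -5.5515

phase 1: p=0.1279, T=0.320, ωT=0.991424, cosh=1.533059, sinh=1.162011; start (x,ẋ)=(0.051400, 0.330000) → end (x,ẋ)=(0.134391, 0.230499)
phase 2: p=0.2228, T=0.264, ωT=0.817925, cosh=1.353570, sinh=0.912223; start (x,ẋ)=(0.134391, 0.230499) → end (x,ẋ)=(0.170999, 0.062129)
phase 3: p=0.5113, T=0.256, ωT=0.793139, cosh=1.331373, sinh=0.878951; start (x,ẋ)=(0.170999, 0.062129) → end (x,ẋ)=(0.075858, -0.843978)
phase 4: p=0.9497, T=0.384, ωT=1.189709, cosh=1.795217, sinh=1.490907; start (x,ẋ)=(0.075858, -0.843978) → end (x,ẋ)=(-1.025172, -5.551510)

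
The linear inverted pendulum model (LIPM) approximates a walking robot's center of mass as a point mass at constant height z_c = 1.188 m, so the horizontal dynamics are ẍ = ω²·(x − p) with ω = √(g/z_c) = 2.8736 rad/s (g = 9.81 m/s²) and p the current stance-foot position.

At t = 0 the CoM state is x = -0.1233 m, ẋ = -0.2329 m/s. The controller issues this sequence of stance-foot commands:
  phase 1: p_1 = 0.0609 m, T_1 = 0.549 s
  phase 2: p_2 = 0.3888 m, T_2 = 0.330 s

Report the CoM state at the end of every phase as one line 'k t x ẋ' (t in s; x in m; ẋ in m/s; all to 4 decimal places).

1 0.5490 -0.5921 -1.8152
2 0.8790 -1.7601 -5.7864

phase 1: p=0.0609, T=0.549, ωT=1.577606, cosh=2.524909, sinh=2.318440; start (x,ẋ)=(-0.123300, -0.232900) → end (x,ẋ)=(-0.592094, -1.815241)
phase 2: p=0.3888, T=0.330, ωT=0.948288, cosh=1.484345, sinh=1.096942; start (x,ẋ)=(-0.592094, -1.815241) → end (x,ẋ)=(-1.760118, -5.786389)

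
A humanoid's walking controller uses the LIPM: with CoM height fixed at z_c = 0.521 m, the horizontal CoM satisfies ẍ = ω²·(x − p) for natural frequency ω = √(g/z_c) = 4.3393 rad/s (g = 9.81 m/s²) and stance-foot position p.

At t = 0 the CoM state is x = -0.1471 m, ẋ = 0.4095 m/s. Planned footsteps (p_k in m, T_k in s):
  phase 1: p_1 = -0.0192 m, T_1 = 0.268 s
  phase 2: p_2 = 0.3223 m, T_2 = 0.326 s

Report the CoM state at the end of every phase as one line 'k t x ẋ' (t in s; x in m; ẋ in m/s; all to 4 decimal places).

1 0.2680 -0.1076 -0.0820
2 0.5940 -0.6510 -3.7899

phase 1: p=-0.0192, T=0.268, ωT=1.162932, cosh=1.755935, sinh=1.443366; start (x,ẋ)=(-0.147100, 0.409500) → end (x,ẋ)=(-0.107573, -0.082008)
phase 2: p=0.3223, T=0.326, ωT=1.414612, cosh=2.178954, sinh=1.935934; start (x,ẋ)=(-0.107573, -0.082008) → end (x,ẋ)=(-0.650962, -3.789887)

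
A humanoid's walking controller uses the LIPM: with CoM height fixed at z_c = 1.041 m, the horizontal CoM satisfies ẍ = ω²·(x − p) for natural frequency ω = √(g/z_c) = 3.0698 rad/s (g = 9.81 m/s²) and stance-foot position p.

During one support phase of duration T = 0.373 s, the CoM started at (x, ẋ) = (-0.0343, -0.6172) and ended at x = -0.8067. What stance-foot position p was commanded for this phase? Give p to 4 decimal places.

p = 0.6345

ωT = 3.0698·0.373 = 1.145035; cosh(ωT) = 1.730383, sinh(ωT) = 1.412170
x(T) = p + (x₀−p)·cosh(ωT) + (ẋ₀/ω)·sinh(ωT) ⇒ p·(1 − cosh) = x(T) − x₀·cosh − (ẋ₀/ω)·sinh
numerator   = -0.8067 − (-0.0343)·1.730383 − (-0.6172/3.0698)·1.412170 = -0.463423
denominator = 1 − 1.730383 = -0.730383
p = -0.463423 / -0.730383 = 0.6345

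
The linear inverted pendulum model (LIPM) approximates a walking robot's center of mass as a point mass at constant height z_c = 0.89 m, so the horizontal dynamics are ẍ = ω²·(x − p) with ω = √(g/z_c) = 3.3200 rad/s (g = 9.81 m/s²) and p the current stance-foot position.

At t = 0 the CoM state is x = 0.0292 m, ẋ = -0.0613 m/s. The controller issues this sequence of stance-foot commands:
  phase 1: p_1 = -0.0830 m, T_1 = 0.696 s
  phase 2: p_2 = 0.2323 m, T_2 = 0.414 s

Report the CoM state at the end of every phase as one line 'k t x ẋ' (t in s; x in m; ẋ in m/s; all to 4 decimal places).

1 0.6960 0.3960 1.5472
2 1.1100 1.4387 4.2592

phase 1: p=-0.0830, T=0.696, ωT=2.310720, cosh=5.090435, sinh=4.991246; start (x,ẋ)=(0.029200, -0.061300) → end (x,ẋ)=(0.395989, 1.547215)
phase 2: p=0.2323, T=0.414, ωT=1.374480, cosh=2.102996, sinh=1.850025; start (x,ẋ)=(0.395989, 1.547215) → end (x,ẋ)=(1.438702, 4.259180)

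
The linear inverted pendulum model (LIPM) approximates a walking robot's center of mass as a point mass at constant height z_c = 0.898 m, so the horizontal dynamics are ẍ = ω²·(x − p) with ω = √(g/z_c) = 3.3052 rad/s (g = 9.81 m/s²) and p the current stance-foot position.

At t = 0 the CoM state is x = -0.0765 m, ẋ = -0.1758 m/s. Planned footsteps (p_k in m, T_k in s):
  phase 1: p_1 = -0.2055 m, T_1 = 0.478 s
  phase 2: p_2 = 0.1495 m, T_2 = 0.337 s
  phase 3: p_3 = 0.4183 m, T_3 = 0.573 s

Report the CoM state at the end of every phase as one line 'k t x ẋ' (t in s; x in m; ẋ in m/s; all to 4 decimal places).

1 0.4780 -0.0027 0.5462
2 0.8150 0.1172 0.2378
3 1.3880 -0.3711 -2.4237

phase 1: p=-0.2055, T=0.478, ωT=1.579886, cosh=2.530200, sinh=2.324201; start (x,ẋ)=(-0.076500, -0.175800) → end (x,ẋ)=(-0.002726, 0.546162)
phase 2: p=0.1495, T=0.337, ωT=1.113852, cosh=1.687181, sinh=1.358889; start (x,ẋ)=(-0.002726, 0.546162) → end (x,ẋ)=(0.117215, 0.237767)
phase 3: p=0.4183, T=0.573, ωT=1.893880, cosh=3.397793, sinh=3.247306; start (x,ẋ)=(0.117215, 0.237767) → end (x,ẋ)=(-0.371124, -2.423666)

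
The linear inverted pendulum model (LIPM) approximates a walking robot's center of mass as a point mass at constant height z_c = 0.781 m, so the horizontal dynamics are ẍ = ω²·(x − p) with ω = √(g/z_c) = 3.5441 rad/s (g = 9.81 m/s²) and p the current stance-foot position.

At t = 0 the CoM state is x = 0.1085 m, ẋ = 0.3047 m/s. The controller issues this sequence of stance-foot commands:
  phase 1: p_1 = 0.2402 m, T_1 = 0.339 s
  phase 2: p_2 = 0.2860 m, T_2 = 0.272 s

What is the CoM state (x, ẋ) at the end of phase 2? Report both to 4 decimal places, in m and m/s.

phase 1: p=0.2402, T=0.339, ωT=1.201450, cosh=1.812846, sinh=1.512088; start (x,ẋ)=(0.108500, 0.304700) → end (x,ẋ)=(0.131448, -0.153405)
phase 2: p=0.2860, T=0.272, ωT=0.963995, cosh=1.501759, sinh=1.120393; start (x,ẋ)=(0.131448, -0.153405) → end (x,ẋ)=(0.005405, -0.844069)

x = 0.0054, ẋ = -0.8441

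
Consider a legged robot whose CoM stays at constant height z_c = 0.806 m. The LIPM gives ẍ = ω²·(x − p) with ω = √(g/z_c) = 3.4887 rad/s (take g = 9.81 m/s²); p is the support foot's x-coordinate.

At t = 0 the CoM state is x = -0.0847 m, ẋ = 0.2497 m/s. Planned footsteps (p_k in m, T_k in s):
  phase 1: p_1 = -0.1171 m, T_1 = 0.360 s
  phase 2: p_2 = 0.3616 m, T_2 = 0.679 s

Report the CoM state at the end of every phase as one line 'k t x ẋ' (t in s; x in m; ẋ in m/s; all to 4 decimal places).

phase 1: p=-0.1171, T=0.360, ωT=1.255932, cosh=1.897960, sinh=1.613149; start (x,ẋ)=(-0.084700, 0.249700) → end (x,ẋ)=(0.059853, 0.656261)
phase 2: p=0.3616, T=0.679, ωT=2.368827, cosh=5.389223, sinh=5.295632; start (x,ẋ)=(0.059853, 0.656261) → end (x,ẋ)=(-0.268416, -2.037994)

1 0.3600 0.0599 0.6563
2 1.0390 -0.2684 -2.0380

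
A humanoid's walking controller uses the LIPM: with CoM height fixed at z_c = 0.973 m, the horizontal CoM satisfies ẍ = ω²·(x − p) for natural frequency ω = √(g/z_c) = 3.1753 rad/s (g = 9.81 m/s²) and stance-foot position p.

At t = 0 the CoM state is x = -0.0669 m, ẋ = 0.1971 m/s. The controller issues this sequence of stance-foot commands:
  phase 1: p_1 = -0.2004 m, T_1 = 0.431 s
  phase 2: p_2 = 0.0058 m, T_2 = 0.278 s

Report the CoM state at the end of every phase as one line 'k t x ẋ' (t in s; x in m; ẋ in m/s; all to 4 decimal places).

phase 1: p=-0.2004, T=0.431, ωT=1.368554, cosh=2.092070, sinh=1.837595; start (x,ẋ)=(-0.066900, 0.197100) → end (x,ẋ)=(0.192956, 1.191308)
phase 2: p=0.0058, T=0.278, ωT=0.882733, cosh=1.415575, sinh=1.001924; start (x,ẋ)=(0.192956, 1.191308) → end (x,ẋ)=(0.646635, 2.281806)

1 0.4310 0.1930 1.1913
2 0.7090 0.6466 2.2818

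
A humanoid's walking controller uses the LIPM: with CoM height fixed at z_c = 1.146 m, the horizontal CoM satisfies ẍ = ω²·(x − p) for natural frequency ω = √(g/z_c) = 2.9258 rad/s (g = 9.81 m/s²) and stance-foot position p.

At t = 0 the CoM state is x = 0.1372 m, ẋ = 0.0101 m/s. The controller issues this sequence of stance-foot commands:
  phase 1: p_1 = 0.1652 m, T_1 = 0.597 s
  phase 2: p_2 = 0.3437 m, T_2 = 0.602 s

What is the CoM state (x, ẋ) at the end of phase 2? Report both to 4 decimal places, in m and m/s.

x = -0.6013, ẋ = -2.6724

phase 1: p=0.1652, T=0.597, ωT=1.746703, cosh=2.955003, sinh=2.780655; start (x,ẋ)=(0.137200, 0.010100) → end (x,ẋ)=(0.092059, -0.197952)
phase 2: p=0.3437, T=0.602, ωT=1.761332, cosh=2.995999, sinh=2.824183; start (x,ẋ)=(0.092059, -0.197952) → end (x,ẋ)=(-0.601294, -2.672375)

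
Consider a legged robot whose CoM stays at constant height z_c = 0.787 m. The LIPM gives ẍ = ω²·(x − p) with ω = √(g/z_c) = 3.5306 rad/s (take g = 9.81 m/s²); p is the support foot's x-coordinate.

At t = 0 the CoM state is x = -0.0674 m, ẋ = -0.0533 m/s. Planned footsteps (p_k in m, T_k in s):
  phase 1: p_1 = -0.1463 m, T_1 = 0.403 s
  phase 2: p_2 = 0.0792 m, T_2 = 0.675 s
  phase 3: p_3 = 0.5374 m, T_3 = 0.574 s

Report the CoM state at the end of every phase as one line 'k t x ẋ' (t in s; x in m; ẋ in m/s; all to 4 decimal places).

phase 1: p=-0.1463, T=0.403, ωT=1.422832, cosh=2.194942, sinh=1.953911; start (x,ẋ)=(-0.067400, -0.053300) → end (x,ẋ)=(-0.002616, 0.427300)
phase 2: p=0.0792, T=0.675, ωT=2.383155, cosh=5.465653, sinh=5.373394; start (x,ẋ)=(-0.002616, 0.427300) → end (x,ẋ)=(0.282348, 0.783305)
phase 3: p=0.5374, T=0.574, ωT=2.026564, cosh=3.859880, sinh=3.728092; start (x,ẋ)=(0.282348, 0.783305) → end (x,ẋ)=(0.380050, -0.333638)

1 0.4030 -0.0026 0.4273
2 1.0780 0.2823 0.7833
3 1.6520 0.3800 -0.3336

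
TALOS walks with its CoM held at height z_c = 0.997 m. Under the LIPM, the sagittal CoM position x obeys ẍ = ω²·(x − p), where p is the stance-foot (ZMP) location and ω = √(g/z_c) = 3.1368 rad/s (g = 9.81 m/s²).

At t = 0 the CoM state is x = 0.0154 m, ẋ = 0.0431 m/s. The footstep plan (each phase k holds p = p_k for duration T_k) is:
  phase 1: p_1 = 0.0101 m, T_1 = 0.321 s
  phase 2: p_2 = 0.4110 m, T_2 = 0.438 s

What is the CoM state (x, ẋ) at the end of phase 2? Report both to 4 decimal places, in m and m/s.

phase 1: p=0.0101, T=0.321, ωT=1.006913, cosh=1.551241, sinh=1.185896; start (x,ẋ)=(0.015400, 0.043100) → end (x,ẋ)=(0.034616, 0.086574)
phase 2: p=0.4110, T=0.438, ωT=1.373918, cosh=2.101957, sinh=1.848844; start (x,ẋ)=(0.034616, 0.086574) → end (x,ẋ)=(-0.329116, -2.000847)

x = -0.3291, ẋ = -2.0008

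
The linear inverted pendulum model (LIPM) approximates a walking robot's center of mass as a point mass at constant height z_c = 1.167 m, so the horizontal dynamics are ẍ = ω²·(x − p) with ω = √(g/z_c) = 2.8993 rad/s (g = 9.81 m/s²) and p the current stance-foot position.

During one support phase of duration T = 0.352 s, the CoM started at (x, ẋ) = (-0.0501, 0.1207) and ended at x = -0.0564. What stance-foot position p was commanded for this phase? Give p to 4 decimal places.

p = 0.0495

ωT = 2.8993·0.352 = 1.020554; cosh(ωT) = 1.567563, sinh(ωT) = 1.207168
x(T) = p + (x₀−p)·cosh(ωT) + (ẋ₀/ω)·sinh(ωT) ⇒ p·(1 − cosh) = x(T) − x₀·cosh − (ẋ₀/ω)·sinh
numerator   = -0.0564 − (-0.0501)·1.567563 − (0.1207/2.8993)·1.207168 = -0.028120
denominator = 1 − 1.567563 = -0.567563
p = -0.028120 / -0.567563 = 0.0495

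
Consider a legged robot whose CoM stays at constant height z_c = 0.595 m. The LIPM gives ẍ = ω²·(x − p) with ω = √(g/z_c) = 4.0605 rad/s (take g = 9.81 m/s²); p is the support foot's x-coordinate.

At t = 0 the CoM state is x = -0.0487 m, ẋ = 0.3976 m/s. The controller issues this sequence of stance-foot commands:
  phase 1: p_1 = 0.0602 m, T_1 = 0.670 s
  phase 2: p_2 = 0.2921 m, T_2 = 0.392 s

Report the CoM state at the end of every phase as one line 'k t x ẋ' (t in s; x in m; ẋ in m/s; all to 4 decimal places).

1 0.6700 -0.0300 -0.3110
2 1.0620 -0.7121 -3.8746

phase 1: p=0.0602, T=0.670, ωT=2.720535, cosh=7.627143, sinh=7.561303; start (x,ẋ)=(-0.048700, 0.397600) → end (x,ẋ)=(-0.030001, -0.310969)
phase 2: p=0.2921, T=0.392, ωT=1.591716, cosh=2.557873, sinh=2.354298; start (x,ẋ)=(-0.030001, -0.310969) → end (x,ẋ)=(-0.712094, -3.874582)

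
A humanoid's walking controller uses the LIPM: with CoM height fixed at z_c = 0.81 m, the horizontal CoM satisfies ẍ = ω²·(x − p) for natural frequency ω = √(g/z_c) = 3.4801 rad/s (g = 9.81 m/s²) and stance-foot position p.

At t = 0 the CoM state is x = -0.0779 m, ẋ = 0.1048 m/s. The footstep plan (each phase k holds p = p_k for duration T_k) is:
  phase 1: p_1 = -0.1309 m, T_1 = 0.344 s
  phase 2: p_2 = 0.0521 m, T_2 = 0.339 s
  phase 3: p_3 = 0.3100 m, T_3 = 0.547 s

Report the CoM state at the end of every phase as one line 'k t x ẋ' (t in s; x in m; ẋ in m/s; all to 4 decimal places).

1 0.3440 0.0101 0.4668
2 0.6830 0.1750 0.6160
3 1.2300 0.4275 0.5709

phase 1: p=-0.1309, T=0.344, ωT=1.197154, cosh=1.806368, sinh=1.504315; start (x,ẋ)=(-0.077900, 0.104800) → end (x,ẋ)=(0.010139, 0.466771)
phase 2: p=0.0521, T=0.339, ωT=1.179754, cosh=1.780464, sinh=1.473110; start (x,ẋ)=(0.010139, 0.466771) → end (x,ẋ)=(0.174971, 0.615951)
phase 3: p=0.3100, T=0.547, ωT=1.903615, cosh=3.429567, sinh=3.280538; start (x,ẋ)=(0.174971, 0.615951) → end (x,ẋ)=(0.427539, 0.570874)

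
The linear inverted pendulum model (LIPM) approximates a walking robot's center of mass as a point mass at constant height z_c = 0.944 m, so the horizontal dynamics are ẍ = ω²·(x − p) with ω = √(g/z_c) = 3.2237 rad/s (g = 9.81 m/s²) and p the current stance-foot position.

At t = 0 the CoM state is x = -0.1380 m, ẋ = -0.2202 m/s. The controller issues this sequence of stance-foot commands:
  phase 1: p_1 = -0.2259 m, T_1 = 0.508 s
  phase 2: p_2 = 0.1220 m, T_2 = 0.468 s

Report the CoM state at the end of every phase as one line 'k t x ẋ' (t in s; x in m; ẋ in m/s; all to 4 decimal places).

phase 1: p=-0.2259, T=0.508, ωT=1.637640, cosh=2.668727, sinh=2.474289; start (x,ẋ)=(-0.138000, -0.220200) → end (x,ẋ)=(-0.160329, 0.113469)
phase 2: p=0.1220, T=0.468, ωT=1.508692, cosh=2.371006, sinh=2.149806; start (x,ẋ)=(-0.160329, 0.113469) → end (x,ẋ)=(-0.471734, -1.687599)

1 0.5080 -0.1603 0.1135
2 0.9760 -0.4717 -1.6876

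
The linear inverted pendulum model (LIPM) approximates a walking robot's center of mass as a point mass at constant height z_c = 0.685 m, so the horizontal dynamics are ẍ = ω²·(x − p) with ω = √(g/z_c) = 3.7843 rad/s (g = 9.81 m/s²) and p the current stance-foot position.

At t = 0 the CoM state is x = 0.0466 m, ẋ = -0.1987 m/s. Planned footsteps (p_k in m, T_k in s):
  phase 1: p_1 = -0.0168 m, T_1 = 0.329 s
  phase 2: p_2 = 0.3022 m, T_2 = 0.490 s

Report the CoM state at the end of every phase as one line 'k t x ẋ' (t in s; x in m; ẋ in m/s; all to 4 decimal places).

1 0.3290 0.0188 0.0084
2 0.8190 -0.6181 -3.3135

phase 1: p=-0.0168, T=0.329, ωT=1.245035, cosh=1.880493, sinh=1.592562; start (x,ẋ)=(0.046600, -0.198700) → end (x,ẋ)=(0.018804, 0.008441)
phase 2: p=0.3022, T=0.490, ωT=1.854307, cosh=3.271916, sinh=3.115354; start (x,ẋ)=(0.018804, 0.008441) → end (x,ẋ)=(-0.618101, -3.313466)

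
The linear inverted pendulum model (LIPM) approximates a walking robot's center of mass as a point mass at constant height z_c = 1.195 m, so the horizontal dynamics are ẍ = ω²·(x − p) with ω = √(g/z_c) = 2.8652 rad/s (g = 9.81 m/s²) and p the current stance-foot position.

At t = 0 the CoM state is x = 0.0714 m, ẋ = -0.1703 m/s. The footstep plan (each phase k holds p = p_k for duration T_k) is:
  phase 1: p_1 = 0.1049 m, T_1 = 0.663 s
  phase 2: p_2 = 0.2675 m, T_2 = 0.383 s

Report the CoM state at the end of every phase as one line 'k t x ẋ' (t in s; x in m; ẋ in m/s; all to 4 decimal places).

phase 1: p=0.1049, T=0.663, ωT=1.899628, cosh=3.416515, sinh=3.266890; start (x,ẋ)=(0.071400, -0.170300) → end (x,ẋ)=(-0.203729, -0.895402)
phase 2: p=0.2675, T=0.383, ωT=1.097372, cosh=1.665014, sinh=1.331267; start (x,ẋ)=(-0.203729, -0.895402) → end (x,ẋ)=(-0.933136, -3.288286)

1 0.6630 -0.2037 -0.8954
2 1.0460 -0.9331 -3.2883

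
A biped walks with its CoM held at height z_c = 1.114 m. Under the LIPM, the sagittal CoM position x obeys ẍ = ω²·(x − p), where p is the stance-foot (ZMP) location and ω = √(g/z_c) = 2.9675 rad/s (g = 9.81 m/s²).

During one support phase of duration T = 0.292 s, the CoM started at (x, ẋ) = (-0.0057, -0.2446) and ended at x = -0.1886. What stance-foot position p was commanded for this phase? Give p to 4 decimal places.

ωT = 2.9675·0.292 = 0.866510; cosh(ωT) = 1.399506, sinh(ωT) = 0.979089
x(T) = p + (x₀−p)·cosh(ωT) + (ẋ₀/ω)·sinh(ωT) ⇒ p·(1 − cosh) = x(T) − x₀·cosh − (ẋ₀/ω)·sinh
numerator   = -0.1886 − (-0.0057)·1.399506 − (-0.2446/2.9675)·0.979089 = -0.099920
denominator = 1 − 1.399506 = -0.399506
p = -0.099920 / -0.399506 = 0.2501

p = 0.2501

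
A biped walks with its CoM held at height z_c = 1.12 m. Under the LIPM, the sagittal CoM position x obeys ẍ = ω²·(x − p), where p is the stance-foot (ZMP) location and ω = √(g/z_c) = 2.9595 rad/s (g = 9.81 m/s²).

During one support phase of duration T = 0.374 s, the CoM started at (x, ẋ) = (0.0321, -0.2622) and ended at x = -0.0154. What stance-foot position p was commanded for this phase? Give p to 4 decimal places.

p = -0.0739

ωT = 2.9595·0.374 = 1.106853; cosh(ωT) = 1.677711, sinh(ωT) = 1.347113
x(T) = p + (x₀−p)·cosh(ωT) + (ẋ₀/ω)·sinh(ωT) ⇒ p·(1 − cosh) = x(T) − x₀·cosh − (ẋ₀/ω)·sinh
numerator   = -0.0154 − (0.0321)·1.677711 − (-0.2622/2.9595)·1.347113 = 0.050094
denominator = 1 − 1.677711 = -0.677711
p = 0.050094 / -0.677711 = -0.0739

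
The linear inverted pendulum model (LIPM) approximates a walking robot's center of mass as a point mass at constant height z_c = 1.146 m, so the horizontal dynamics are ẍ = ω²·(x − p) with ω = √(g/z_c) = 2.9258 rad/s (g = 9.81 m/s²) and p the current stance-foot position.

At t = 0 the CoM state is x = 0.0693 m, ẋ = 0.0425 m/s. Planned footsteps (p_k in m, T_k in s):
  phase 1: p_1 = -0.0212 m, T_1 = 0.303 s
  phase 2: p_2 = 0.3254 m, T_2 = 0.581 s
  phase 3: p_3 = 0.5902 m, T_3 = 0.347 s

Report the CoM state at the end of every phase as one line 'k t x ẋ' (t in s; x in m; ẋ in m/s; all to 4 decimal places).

1 0.3030 0.1219 0.3270
2 0.8840 0.0455 -0.6503
3 1.2310 -0.5266 -2.9257

phase 1: p=-0.0212, T=0.303, ωT=0.886517, cosh=1.419376, sinh=1.007288; start (x,ẋ)=(0.069300, 0.042500) → end (x,ẋ)=(0.121885, 0.327038)
phase 2: p=0.3254, T=0.581, ωT=1.699890, cosh=2.828024, sinh=2.645320; start (x,ẋ)=(0.121885, 0.327038) → end (x,ẋ)=(0.045542, -0.650266)
phase 3: p=0.5902, T=0.347, ωT=1.015253, cosh=1.561186, sinh=1.198875; start (x,ẋ)=(0.045542, -0.650266) → end (x,ẋ)=(-0.526565, -2.925664)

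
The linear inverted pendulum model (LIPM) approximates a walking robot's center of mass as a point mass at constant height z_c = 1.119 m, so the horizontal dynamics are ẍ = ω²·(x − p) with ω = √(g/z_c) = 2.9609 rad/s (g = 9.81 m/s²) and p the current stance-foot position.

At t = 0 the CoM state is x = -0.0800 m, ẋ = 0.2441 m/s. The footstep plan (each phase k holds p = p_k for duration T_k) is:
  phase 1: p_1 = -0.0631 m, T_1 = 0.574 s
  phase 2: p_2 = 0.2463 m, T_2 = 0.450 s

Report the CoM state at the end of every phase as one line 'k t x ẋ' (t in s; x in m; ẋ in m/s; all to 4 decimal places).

1 0.5740 0.1071 0.5578
2 1.0240 0.2963 0.4041

phase 1: p=-0.0631, T=0.574, ωT=1.699557, cosh=2.827143, sinh=2.644378; start (x,ẋ)=(-0.080000, 0.244100) → end (x,ẋ)=(0.107127, 0.557783)
phase 2: p=0.2463, T=0.450, ωT=1.332405, cosh=2.026995, sinh=1.763153; start (x,ẋ)=(0.107127, 0.557783) → end (x,ẋ)=(0.296345, 0.404067)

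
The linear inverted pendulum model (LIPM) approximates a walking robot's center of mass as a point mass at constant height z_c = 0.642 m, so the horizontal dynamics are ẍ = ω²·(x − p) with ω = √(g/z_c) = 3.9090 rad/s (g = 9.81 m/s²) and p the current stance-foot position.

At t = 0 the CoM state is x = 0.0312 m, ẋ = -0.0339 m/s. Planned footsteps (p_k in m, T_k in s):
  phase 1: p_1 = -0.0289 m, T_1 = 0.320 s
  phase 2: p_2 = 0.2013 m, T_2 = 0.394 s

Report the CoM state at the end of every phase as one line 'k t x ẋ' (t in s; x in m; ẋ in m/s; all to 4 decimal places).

1 0.3200 0.0708 0.3127
2 0.7140 0.0608 -0.3727

phase 1: p=-0.0289, T=0.320, ωT=1.250880, cosh=1.889834, sinh=1.603582; start (x,ẋ)=(0.031200, -0.033900) → end (x,ẋ)=(0.070772, 0.312665)
phase 2: p=0.2013, T=0.394, ωT=1.540146, cosh=2.439811, sinh=2.225461; start (x,ẋ)=(0.070772, 0.312665) → end (x,ẋ)=(0.060843, -0.372658)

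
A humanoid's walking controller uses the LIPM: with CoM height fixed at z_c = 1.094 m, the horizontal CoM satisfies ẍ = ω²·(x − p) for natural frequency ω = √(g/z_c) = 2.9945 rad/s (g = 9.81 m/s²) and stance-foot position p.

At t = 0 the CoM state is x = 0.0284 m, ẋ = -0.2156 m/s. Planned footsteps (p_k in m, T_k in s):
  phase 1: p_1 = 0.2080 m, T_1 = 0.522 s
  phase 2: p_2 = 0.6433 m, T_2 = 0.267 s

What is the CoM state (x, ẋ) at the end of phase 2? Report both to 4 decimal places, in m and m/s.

x = -1.2797, ẋ = -5.1420

phase 1: p=0.2080, T=0.522, ωT=1.563129, cosh=2.491607, sinh=2.282128; start (x,ẋ)=(0.028400, -0.215600) → end (x,ẋ)=(-0.403803, -1.764547)
phase 2: p=0.6433, T=0.267, ωT=0.799532, cosh=1.337019, sinh=0.887479; start (x,ẋ)=(-0.403803, -1.764547) → end (x,ẋ)=(-1.279655, -5.141968)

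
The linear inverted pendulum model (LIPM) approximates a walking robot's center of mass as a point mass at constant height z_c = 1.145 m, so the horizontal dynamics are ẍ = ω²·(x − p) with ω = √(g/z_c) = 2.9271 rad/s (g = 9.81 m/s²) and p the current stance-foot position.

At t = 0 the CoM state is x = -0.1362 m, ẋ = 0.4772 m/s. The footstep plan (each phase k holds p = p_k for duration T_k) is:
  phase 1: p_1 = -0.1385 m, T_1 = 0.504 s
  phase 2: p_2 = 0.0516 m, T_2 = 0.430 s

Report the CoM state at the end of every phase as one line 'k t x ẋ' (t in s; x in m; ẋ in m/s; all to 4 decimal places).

phase 1: p=-0.1385, T=0.504, ωT=1.475258, cosh=2.300443, sinh=2.071723; start (x,ẋ)=(-0.136200, 0.477200) → end (x,ẋ)=(0.204540, 1.111719)
phase 2: p=0.0516, T=0.430, ωT=1.258653, cosh=1.902356, sinh=1.618320; start (x,ẋ)=(0.204540, 1.111719) → end (x,ẋ)=(0.957188, 2.839361)

1 0.5040 0.2045 1.1117
2 0.9340 0.9572 2.8394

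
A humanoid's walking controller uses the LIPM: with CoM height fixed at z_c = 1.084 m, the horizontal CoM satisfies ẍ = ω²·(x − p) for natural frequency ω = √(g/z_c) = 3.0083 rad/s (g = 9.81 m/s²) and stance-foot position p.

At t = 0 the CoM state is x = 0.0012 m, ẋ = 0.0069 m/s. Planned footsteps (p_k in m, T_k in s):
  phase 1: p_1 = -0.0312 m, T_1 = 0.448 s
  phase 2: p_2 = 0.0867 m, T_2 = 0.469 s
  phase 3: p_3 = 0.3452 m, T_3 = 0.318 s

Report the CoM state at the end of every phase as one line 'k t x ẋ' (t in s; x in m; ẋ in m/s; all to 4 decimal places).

1 0.4480 0.0395 0.1891
2 0.9170 0.1053 0.1367
3 1.2350 0.0373 -0.5964

phase 1: p=-0.0312, T=0.448, ωT=1.347718, cosh=2.054233, sinh=1.794401; start (x,ẋ)=(0.001200, 0.006900) → end (x,ẋ)=(0.039473, 0.189073)
phase 2: p=0.0867, T=0.469, ωT=1.410893, cosh=2.171769, sinh=1.927844; start (x,ẋ)=(0.039473, 0.189073) → end (x,ẋ)=(0.105299, 0.136727)
phase 3: p=0.3452, T=0.318, ωT=0.956639, cosh=1.493558, sinh=1.109376; start (x,ẋ)=(0.105299, 0.136727) → end (x,ẋ)=(0.037315, -0.596420)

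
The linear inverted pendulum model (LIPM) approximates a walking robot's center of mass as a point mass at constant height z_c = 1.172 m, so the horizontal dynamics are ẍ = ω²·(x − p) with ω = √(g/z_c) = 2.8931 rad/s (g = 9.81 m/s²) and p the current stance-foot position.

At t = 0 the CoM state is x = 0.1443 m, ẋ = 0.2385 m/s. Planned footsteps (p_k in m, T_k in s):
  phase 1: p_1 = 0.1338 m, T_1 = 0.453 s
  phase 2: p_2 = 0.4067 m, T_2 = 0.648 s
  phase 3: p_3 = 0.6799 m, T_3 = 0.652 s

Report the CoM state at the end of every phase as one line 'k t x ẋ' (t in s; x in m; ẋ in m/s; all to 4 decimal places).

phase 1: p=0.1338, T=0.453, ωT=1.310574, cosh=1.988984, sinh=1.719319; start (x,ẋ)=(0.144300, 0.238500) → end (x,ẋ)=(0.296421, 0.526601)
phase 2: p=0.4067, T=0.648, ωT=1.874729, cosh=3.336224, sinh=3.182827; start (x,ẋ)=(0.296421, 0.526601) → end (x,ẋ)=(0.618121, 0.741382)
phase 3: p=0.6799, T=0.652, ωT=1.886301, cosh=3.373281, sinh=3.221649; start (x,ẋ)=(0.618121, 0.741382) → end (x,ẋ)=(1.297078, 1.925077)

1 0.4530 0.2964 0.5266
2 1.1010 0.6181 0.7414
3 1.7530 1.2971 1.9251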